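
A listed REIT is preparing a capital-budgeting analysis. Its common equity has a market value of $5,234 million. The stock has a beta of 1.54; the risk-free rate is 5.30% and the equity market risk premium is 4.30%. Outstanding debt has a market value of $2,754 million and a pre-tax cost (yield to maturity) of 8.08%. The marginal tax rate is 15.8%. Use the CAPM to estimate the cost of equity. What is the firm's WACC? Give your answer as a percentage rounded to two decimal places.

10.16%

Cost of equity via CAPM: Re = 5.3% + 1.54 × 4.3% = 11.9220%.
Total capital V = 5234 + 2754 = 7988.
Equity: weight = 5234/7988 = 0.6552; cost = 11.922%.
Debt: weight = 2754/7988 = 0.3448; after-tax cost = 8.08% × (1 − 15.8%) = 6.8034%.
WACC = 0.6552 × 11.9220% + 0.3448 × 6.8034% = 10.1573%.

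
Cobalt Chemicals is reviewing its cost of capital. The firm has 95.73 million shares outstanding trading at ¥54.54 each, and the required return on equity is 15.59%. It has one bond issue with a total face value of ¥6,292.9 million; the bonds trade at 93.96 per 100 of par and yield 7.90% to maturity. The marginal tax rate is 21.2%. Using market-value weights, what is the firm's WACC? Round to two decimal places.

Market value of equity E = 54.54 × 95.73m = 5221.1142m. Market value of debt D = 6292.9m × 93.96/100 = 5912.80884m.
Total capital V = 5221.1142 + 5912.80884 = 11133.92304.
Equity: weight = 5221.1142/11133.92304 = 0.4689; cost = 15.59%.
Bonds outstanding: weight = 5912.80884/11133.92304 = 0.5311; after-tax cost = 7.9% × (1 − 21.2%) = 6.2252%.
WACC = 0.4689 × 15.5900% + 0.5311 × 6.2252% = 10.6167%.

10.62%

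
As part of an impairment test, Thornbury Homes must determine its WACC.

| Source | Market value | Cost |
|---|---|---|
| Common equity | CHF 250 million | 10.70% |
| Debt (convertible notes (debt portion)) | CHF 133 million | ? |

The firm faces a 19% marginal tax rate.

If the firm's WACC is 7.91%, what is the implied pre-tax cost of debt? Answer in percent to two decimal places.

Total capital V = 250 + 133 = 383.
Equity weight = 250/383 = 0.6527.
Convertible notes (debt portion) weight = 133/383 = 0.3473.
Equity contribution = 0.6527 × 10.7% = 6.9843%.
Remaining for debt = 7.91% − 6.9843% = 0.9257%.
Rd × (1 − 19%) × 0.3473 = 0.9257%  ⇒  Rd = 3.2909%.

3.29%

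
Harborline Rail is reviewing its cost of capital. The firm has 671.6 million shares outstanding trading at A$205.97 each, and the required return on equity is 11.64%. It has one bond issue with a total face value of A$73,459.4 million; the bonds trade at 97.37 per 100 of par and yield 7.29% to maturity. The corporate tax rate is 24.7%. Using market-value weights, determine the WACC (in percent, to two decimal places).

9.54%

Market value of equity E = 205.97 × 671.6m = 138329.452m. Market value of debt D = 73459.4m × 97.37/100 = 71527.41778m.
Total capital V = 138329.452 + 71527.41778 = 209856.86978.
Equity: weight = 138329.452/209856.86978 = 0.6592; cost = 11.64%.
Bonds outstanding: weight = 71527.41778/209856.86978 = 0.3408; after-tax cost = 7.29% × (1 − 24.7%) = 5.4894%.
WACC = 0.6592 × 11.6400% + 0.3408 × 5.4894% = 9.5436%.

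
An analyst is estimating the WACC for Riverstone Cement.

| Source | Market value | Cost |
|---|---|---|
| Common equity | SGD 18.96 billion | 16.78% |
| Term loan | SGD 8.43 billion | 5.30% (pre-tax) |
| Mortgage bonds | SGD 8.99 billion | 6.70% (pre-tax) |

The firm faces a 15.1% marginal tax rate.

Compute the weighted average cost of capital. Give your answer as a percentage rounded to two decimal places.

Total capital V = 18.96 + 8.43 + 8.99 = 36.38.
Equity: weight = 18.96/36.38 = 0.5212; cost = 16.78%.
Term loan: weight = 8.43/36.38 = 0.2317; after-tax cost = 5.3% × (1 − 15.1%) = 4.4997%.
Mortgage bonds: weight = 8.99/36.38 = 0.2471; after-tax cost = 6.7% × (1 − 15.1%) = 5.6883%.
WACC = 0.5212 × 16.7800% + 0.2317 × 4.4997% + 0.2471 × 5.6883% = 11.1935%.

11.19%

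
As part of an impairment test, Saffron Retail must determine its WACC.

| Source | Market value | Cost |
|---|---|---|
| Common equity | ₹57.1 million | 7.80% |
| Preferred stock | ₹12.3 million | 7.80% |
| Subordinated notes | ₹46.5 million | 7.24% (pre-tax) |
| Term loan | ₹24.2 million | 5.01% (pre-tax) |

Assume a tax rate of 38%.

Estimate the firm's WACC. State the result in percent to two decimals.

5.89%

Total capital V = 57.1 + 12.3 + 46.5 + 24.2 = 140.1.
Equity: weight = 57.1/140.1 = 0.4076; cost = 7.8%.
Preferred: weight = 12.3/140.1 = 0.0878; cost = 7.8%.
Subordinated notes: weight = 46.5/140.1 = 0.3319; after-tax cost = 7.24% × (1 − 38%) = 4.4888%.
Term loan: weight = 24.2/140.1 = 0.1727; after-tax cost = 5.01% × (1 − 38%) = 3.1062%.
WACC = 0.4076 × 7.8000% + 0.0878 × 7.8000% + 0.3319 × 4.4888% + 0.1727 × 3.1062% = 5.8902%.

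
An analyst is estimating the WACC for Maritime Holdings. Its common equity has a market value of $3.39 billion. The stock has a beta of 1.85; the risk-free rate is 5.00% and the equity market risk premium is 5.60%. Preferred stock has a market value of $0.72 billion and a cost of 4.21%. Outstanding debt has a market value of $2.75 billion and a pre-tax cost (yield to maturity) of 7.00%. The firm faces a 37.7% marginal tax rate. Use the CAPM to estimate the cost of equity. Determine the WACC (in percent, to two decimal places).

9.78%

Cost of equity via CAPM: Re = 5.0% + 1.85 × 5.6% = 15.3600%.
Total capital V = 3.39 + 0.72 + 2.75 = 6.86.
Equity: weight = 3.39/6.86 = 0.4942; cost = 15.36%.
Preferred: weight = 0.72/6.86 = 0.1050; cost = 4.21%.
Debt: weight = 2.75/6.86 = 0.4009; after-tax cost = 7% × (1 − 37.7%) = 4.3610%.
WACC = 0.4942 × 15.3600% + 0.1050 × 4.2100% + 0.4009 × 4.3610% = 9.7805%.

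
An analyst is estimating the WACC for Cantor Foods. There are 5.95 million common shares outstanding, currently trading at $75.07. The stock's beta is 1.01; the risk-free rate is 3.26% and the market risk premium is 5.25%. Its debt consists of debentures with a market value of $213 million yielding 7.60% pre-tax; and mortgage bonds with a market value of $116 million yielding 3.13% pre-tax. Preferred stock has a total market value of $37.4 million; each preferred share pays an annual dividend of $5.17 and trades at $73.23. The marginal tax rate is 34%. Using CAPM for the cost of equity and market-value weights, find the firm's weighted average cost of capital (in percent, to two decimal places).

Cost of equity via CAPM: Re = 3.26% + 1.01 × 5.25% = 8.5625%.
Cost of preferred: Rp = 5.17 / 73.23 = 7.0599%.
Market value of equity E = 75.07 × 5.95m = 446.6665m.
Total capital V = 446.6665 + 37.4 + 213 + 116 = 813.0665.
Equity: weight = 446.6665/813.0665 = 0.5494; cost = 8.5625%.
Preferred: weight = 37.4/813.0665 = 0.0460; cost = 7.0599%.
Debentures: weight = 213/813.0665 = 0.2620; after-tax cost = 7.6% × (1 − 34%) = 5.0160%.
Mortgage bonds: weight = 116/813.0665 = 0.1427; after-tax cost = 3.13% × (1 − 34%) = 2.0658%.
WACC = 0.5494 × 8.5625% + 0.0460 × 7.0599% + 0.2620 × 5.0160% + 0.1427 × 2.0658% = 6.6374%.

6.64%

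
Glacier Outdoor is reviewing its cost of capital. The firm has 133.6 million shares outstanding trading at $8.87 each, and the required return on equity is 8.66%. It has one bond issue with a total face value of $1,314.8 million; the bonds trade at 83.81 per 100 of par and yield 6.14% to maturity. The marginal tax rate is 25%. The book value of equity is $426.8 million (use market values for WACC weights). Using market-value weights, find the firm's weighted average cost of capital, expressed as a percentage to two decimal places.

Market value of equity E = 8.87 × 133.6m = 1185.032m. Market value of debt D = 1314.8m × 83.81/100 = 1101.93388m.
Total capital V = 1185.032 + 1101.93388 = 2286.96588.
Equity: weight = 1185.032/2286.96588 = 0.5182; cost = 8.66%.
Bonds outstanding: weight = 1101.93388/2286.96588 = 0.4818; after-tax cost = 6.14% × (1 − 25%) = 4.6050%.
WACC = 0.5182 × 8.6600% + 0.4818 × 4.6050% = 6.7062%.

6.71%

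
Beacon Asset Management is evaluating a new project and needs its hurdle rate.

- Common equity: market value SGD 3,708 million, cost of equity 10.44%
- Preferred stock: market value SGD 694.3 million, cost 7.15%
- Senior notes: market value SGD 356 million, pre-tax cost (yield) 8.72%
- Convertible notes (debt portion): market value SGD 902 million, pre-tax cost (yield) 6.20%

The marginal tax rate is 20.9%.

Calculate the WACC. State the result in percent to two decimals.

8.93%

Total capital V = 3708 + 694.3 + 356 + 902 = 5660.3.
Equity: weight = 3708/5660.3 = 0.6551; cost = 10.44%.
Preferred: weight = 694.3/5660.3 = 0.1227; cost = 7.15%.
Senior notes: weight = 356/5660.3 = 0.0629; after-tax cost = 8.72% × (1 − 20.9%) = 6.8975%.
Convertible notes (debt portion): weight = 902/5660.3 = 0.1594; after-tax cost = 6.2% × (1 − 20.9%) = 4.9042%.
WACC = 0.6551 × 10.4400% + 0.1227 × 7.1500% + 0.0629 × 6.8975% + 0.1594 × 4.9042% = 8.9315%.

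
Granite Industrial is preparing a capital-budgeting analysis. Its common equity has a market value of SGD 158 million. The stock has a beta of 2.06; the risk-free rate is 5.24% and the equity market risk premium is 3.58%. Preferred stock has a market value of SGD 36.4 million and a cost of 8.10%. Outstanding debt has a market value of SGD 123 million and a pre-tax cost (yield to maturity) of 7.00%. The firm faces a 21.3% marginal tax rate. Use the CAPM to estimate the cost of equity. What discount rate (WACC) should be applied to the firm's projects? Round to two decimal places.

Cost of equity via CAPM: Re = 5.24% + 2.06 × 3.58% = 12.6148%.
Total capital V = 158 + 36.4 + 123 = 317.4.
Equity: weight = 158/317.4 = 0.4978; cost = 12.6148%.
Preferred: weight = 36.4/317.4 = 0.1147; cost = 8.1%.
Debt: weight = 123/317.4 = 0.3875; after-tax cost = 7% × (1 − 21.3%) = 5.5090%.
WACC = 0.4978 × 12.6148% + 0.1147 × 8.1000% + 0.3875 × 5.5090% = 9.3434%.

9.34%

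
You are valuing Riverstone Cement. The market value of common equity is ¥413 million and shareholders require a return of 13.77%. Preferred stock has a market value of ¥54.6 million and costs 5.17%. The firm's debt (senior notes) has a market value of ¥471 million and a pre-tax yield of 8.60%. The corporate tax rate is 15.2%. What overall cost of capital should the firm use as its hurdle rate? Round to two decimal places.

Total capital V = 413 + 54.6 + 471 = 938.6.
Equity: weight = 413/938.6 = 0.4400; cost = 13.77%.
Preferred: weight = 54.6/938.6 = 0.0582; cost = 5.17%.
Senior notes: weight = 471/938.6 = 0.5018; after-tax cost = 8.6% × (1 − 15.2%) = 7.2928%.
WACC = 0.4400 × 13.7700% + 0.0582 × 5.1700% + 0.5018 × 7.2928% = 10.0194%.

10.02%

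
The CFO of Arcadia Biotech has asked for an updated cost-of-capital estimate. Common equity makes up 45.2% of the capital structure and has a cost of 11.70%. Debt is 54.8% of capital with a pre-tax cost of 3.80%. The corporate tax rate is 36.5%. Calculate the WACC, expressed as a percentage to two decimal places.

After-tax cost of debt = 3.8% × (1 − 36.5%) = 2.4130%.
WACC = 0.452 × 11.7000% + 0.548 × 2.4130% = 6.6107%.

6.61%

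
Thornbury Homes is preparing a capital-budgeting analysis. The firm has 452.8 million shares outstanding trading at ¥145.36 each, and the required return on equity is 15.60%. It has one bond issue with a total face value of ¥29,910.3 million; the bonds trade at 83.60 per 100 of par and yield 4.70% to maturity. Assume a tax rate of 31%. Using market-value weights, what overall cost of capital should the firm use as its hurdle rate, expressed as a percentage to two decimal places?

Market value of equity E = 145.36 × 452.8m = 65819.008m. Market value of debt D = 29910.3m × 83.6/100 = 25005.0108m.
Total capital V = 65819.008 + 25005.0108 = 90824.0188.
Equity: weight = 65819.008/90824.0188 = 0.7247; cost = 15.6%.
Bonds outstanding: weight = 25005.0108/90824.0188 = 0.2753; after-tax cost = 4.7% × (1 − 31%) = 3.2430%.
WACC = 0.7247 × 15.6000% + 0.2753 × 3.2430% = 12.1980%.

12.20%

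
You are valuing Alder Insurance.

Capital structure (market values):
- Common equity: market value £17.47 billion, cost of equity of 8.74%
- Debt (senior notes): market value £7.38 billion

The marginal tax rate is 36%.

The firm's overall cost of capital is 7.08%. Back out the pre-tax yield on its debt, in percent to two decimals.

Total capital V = 17.47 + 7.38 = 24.85.
Equity weight = 17.47/24.85 = 0.7030.
Senior notes weight = 7.38/24.85 = 0.2970.
Equity contribution = 0.7030 × 8.74% = 6.1444%.
Remaining for debt = 7.08% − 6.1444% = 0.9356%.
Rd × (1 − 36%) × 0.2970 = 0.9356%  ⇒  Rd = 4.9226%.

4.92%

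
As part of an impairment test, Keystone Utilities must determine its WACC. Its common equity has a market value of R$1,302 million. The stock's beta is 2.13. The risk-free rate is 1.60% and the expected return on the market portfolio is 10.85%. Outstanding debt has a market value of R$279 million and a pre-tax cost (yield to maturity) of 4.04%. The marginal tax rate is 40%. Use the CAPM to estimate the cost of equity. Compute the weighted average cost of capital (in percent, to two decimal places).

17.97%

Market risk premium = 10.85% − 1.6% = 9.25%.
Cost of equity via CAPM: Re = 1.6% + 2.13 × 9.25% = 21.3025%.
Total capital V = 1302 + 279 = 1581.
Equity: weight = 1302/1581 = 0.8235; cost = 21.3025%.
Debt: weight = 279/1581 = 0.1765; after-tax cost = 4.04% × (1 − 40%) = 2.4240%.
WACC = 0.8235 × 21.3025% + 0.1765 × 2.4240% = 17.9710%.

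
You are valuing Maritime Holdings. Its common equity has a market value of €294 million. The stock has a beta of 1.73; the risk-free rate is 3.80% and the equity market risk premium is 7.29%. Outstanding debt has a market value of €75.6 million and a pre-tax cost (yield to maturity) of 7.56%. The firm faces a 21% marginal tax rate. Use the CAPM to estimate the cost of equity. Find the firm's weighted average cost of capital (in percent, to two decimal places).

14.28%

Cost of equity via CAPM: Re = 3.8% + 1.73 × 7.29% = 16.4117%.
Total capital V = 294 + 75.6 = 369.6.
Equity: weight = 294/369.6 = 0.7955; cost = 16.4117%.
Debt: weight = 75.6/369.6 = 0.2045; after-tax cost = 7.56% × (1 − 21%) = 5.9724%.
WACC = 0.7955 × 16.4117% + 0.2045 × 5.9724% = 14.2764%.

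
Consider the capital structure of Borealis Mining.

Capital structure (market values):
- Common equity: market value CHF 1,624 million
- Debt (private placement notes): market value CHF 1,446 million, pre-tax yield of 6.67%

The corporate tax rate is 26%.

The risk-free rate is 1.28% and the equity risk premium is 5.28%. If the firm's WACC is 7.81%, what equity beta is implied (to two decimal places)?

Total capital V = 1624 + 1446 = 3070.
Equity weight = 1624/3070 = 0.5290.
Private placement notes weight = 1446/3070 = 0.4710.
Debt contribution = 0.4710 × 6.67% × (1 − 26%) = 2.3248%.
Required equity contribution = 7.81% − 2.3248% = 5.4852%  ⇒  Re = 10.3692%.
CAPM: 10.3692% = 1.28% + β × 5.28%  ⇒  β = 1.7214.

1.72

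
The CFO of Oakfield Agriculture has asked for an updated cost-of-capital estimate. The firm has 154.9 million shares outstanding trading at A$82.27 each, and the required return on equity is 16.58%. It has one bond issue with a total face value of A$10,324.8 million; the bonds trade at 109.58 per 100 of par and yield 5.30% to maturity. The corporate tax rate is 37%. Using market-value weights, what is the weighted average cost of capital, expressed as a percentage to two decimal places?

10.35%

Market value of equity E = 82.27 × 154.9m = 12743.623m. Market value of debt D = 10324.8m × 109.58/100 = 11313.91584m.
Total capital V = 12743.623 + 11313.91584 = 24057.53884.
Equity: weight = 12743.623/24057.53884 = 0.5297; cost = 16.58%.
Bonds outstanding: weight = 11313.91584/24057.53884 = 0.4703; after-tax cost = 5.3% × (1 − 37%) = 3.3390%.
WACC = 0.5297 × 16.5800% + 0.4703 × 3.3390% = 10.3529%.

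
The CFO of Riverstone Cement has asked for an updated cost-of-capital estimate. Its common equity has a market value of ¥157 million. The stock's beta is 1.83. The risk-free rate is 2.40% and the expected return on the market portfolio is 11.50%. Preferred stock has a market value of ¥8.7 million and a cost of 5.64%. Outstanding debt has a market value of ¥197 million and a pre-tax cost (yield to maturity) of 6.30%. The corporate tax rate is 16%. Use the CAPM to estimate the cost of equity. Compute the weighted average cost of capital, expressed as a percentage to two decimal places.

Market risk premium = 11.5% − 2.4% = 9.1%.
Cost of equity via CAPM: Re = 2.4% + 1.83 × 9.1% = 19.0530%.
Total capital V = 157 + 8.7 + 197 = 362.7.
Equity: weight = 157/362.7 = 0.4329; cost = 19.053%.
Preferred: weight = 8.7/362.7 = 0.0240; cost = 5.64%.
Debt: weight = 197/362.7 = 0.5431; after-tax cost = 6.3% × (1 − 16%) = 5.2920%.
WACC = 0.4329 × 19.0530% + 0.0240 × 5.6400% + 0.5431 × 5.2920% = 11.2570%.

11.26%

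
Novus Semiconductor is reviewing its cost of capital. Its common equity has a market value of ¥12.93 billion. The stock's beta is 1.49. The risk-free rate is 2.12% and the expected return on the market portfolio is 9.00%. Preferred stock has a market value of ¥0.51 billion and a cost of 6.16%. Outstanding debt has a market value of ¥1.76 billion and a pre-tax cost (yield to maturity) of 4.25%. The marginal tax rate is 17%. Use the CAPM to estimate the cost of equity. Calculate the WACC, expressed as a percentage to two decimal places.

11.14%

Market risk premium = 9.0% − 2.12% = 6.88%.
Cost of equity via CAPM: Re = 2.12% + 1.49 × 6.88% = 12.3712%.
Total capital V = 12.93 + 0.51 + 1.76 = 15.2.
Equity: weight = 12.93/15.2 = 0.8507; cost = 12.3712%.
Preferred: weight = 0.51/15.2 = 0.0336; cost = 6.16%.
Debt: weight = 1.76/15.2 = 0.1158; after-tax cost = 4.25% × (1 − 17%) = 3.5275%.
WACC = 0.8507 × 12.3712% + 0.0336 × 6.1600% + 0.1158 × 3.5275% = 11.1388%.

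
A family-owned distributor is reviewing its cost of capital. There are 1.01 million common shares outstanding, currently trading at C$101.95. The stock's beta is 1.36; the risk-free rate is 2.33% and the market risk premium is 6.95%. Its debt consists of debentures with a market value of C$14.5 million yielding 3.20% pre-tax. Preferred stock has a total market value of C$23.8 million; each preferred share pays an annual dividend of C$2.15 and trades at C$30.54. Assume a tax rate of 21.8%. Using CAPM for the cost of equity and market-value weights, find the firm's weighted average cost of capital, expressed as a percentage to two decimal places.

10.03%

Cost of equity via CAPM: Re = 2.33% + 1.36 × 6.95% = 11.7820%.
Cost of preferred: Rp = 2.15 / 30.54 = 7.0399%.
Market value of equity E = 101.95 × 1.01m = 102.9695m.
Total capital V = 102.9695 + 23.8 + 14.5 = 141.2695.
Equity: weight = 102.9695/141.2695 = 0.7289; cost = 11.782%.
Preferred: weight = 23.8/141.2695 = 0.1685; cost = 7.0399%.
Debentures: weight = 14.5/141.2695 = 0.1026; after-tax cost = 3.2% × (1 − 21.8%) = 2.5024%.
WACC = 0.7289 × 11.7820% + 0.1685 × 7.0399% + 0.1026 × 2.5024% = 10.0306%.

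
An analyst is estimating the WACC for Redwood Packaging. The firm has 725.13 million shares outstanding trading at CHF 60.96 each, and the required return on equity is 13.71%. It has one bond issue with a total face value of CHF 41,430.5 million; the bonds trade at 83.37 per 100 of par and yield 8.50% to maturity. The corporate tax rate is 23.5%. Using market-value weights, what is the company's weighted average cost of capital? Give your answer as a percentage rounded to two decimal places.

10.55%

Market value of equity E = 60.96 × 725.13m = 44203.9248m. Market value of debt D = 41430.5m × 83.37/100 = 34540.60785m.
Total capital V = 44203.9248 + 34540.60785 = 78744.53265.
Equity: weight = 44203.9248/78744.53265 = 0.5614; cost = 13.71%.
Bonds outstanding: weight = 34540.60785/78744.53265 = 0.4386; after-tax cost = 8.5% × (1 − 23.5%) = 6.5025%.
WACC = 0.5614 × 13.7100% + 0.4386 × 6.5025% = 10.5485%.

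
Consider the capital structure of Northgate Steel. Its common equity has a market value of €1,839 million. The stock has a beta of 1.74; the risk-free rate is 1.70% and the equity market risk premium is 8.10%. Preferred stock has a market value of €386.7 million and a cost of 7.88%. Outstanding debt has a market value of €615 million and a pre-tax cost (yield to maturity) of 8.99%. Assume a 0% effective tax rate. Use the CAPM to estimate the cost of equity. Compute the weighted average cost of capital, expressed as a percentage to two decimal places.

13.24%

Cost of equity via CAPM: Re = 1.7% + 1.74 × 8.1% = 15.7940%.
Total capital V = 1839 + 386.7 + 615 = 2840.7.
Equity: weight = 1839/2840.7 = 0.6474; cost = 15.794%.
Preferred: weight = 386.7/2840.7 = 0.1361; cost = 7.88%.
Debt: weight = 615/2840.7 = 0.2165; after-tax cost = 8.99% × (1 − 0%) = 8.9900%.
WACC = 0.6474 × 15.7940% + 0.1361 × 7.8800% + 0.2165 × 8.9900% = 13.2436%.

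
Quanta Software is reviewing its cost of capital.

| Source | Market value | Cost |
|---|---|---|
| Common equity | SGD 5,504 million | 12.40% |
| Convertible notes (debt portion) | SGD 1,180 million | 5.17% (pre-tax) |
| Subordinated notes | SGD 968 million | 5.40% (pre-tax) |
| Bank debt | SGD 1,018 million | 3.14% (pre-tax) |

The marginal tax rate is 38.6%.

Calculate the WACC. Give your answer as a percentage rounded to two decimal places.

Total capital V = 5504 + 1180 + 968 + 1018 = 8670.
Equity: weight = 5504/8670 = 0.6348; cost = 12.4%.
Convertible notes (debt portion): weight = 1180/8670 = 0.1361; after-tax cost = 5.17% × (1 − 38.6%) = 3.1744%.
Subordinated notes: weight = 968/8670 = 0.1116; after-tax cost = 5.4% × (1 − 38.6%) = 3.3156%.
Bank debt: weight = 1018/8670 = 0.1174; after-tax cost = 3.14% × (1 − 38.6%) = 1.9280%.
WACC = 0.6348 × 12.4000% + 0.1361 × 3.1744% + 0.1116 × 3.3156% + 0.1174 × 1.9280% = 8.9005%.

8.90%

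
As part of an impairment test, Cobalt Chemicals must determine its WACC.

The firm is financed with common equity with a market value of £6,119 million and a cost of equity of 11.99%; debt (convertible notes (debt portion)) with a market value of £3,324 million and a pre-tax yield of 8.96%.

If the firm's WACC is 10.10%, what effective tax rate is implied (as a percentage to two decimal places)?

26.11%

Total capital V = 6119 + 3324 = 9443.
Equity weight = 6119/9443 = 0.6480.
Convertible notes (debt portion) weight = 3324/9443 = 0.3520.
Equity contribution = 0.6480 × 11.99% = 7.7694%.
Debt contribution must be 10.1% − 7.7694% = 2.3306%.
0.3520 × 8.96% × (1 − T) = 2.3306%  ⇒  (1 − T) = 0.7389.
T = 26.1073%.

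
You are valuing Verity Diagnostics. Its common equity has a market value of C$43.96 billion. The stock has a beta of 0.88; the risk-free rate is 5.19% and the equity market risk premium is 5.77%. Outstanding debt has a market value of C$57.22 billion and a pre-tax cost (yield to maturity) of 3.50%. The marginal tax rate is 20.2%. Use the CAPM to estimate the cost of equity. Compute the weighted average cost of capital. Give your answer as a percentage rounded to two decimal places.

Cost of equity via CAPM: Re = 5.19% + 0.88 × 5.77% = 10.2676%.
Total capital V = 43.96 + 57.22 = 101.18.
Equity: weight = 43.96/101.18 = 0.4345; cost = 10.2676%.
Debt: weight = 57.22/101.18 = 0.5655; after-tax cost = 3.5% × (1 − 20.2%) = 2.7930%.
WACC = 0.4345 × 10.2676% + 0.5655 × 2.7930% = 6.0405%.

6.04%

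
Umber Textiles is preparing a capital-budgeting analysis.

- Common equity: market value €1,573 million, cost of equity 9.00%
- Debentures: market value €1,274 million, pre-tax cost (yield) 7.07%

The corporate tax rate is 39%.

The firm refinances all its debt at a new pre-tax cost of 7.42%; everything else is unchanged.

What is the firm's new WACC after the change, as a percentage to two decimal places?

After the change:
Total capital V = 1573 + 1274 = 2847.
Equity: weight = 1573/2847 = 0.5525; cost = 9%.
Debentures: weight = 1274/2847 = 0.4475; after-tax cost = 7.42% × (1 − 39%) = 4.5262%.
WACC = 0.5525 × 9.0000% + 0.4475 × 4.5262% = 6.9980%.

7.00%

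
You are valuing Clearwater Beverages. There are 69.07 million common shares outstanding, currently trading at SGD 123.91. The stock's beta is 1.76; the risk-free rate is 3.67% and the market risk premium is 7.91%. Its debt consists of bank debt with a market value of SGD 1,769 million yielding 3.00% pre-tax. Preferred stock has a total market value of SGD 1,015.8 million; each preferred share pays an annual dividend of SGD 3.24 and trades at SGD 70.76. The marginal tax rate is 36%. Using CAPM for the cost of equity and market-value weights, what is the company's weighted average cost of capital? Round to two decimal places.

13.98%

Cost of equity via CAPM: Re = 3.67% + 1.76 × 7.91% = 17.5916%.
Cost of preferred: Rp = 3.24 / 70.76 = 4.5789%.
Market value of equity E = 123.91 × 69.07m = 8558.4637m.
Total capital V = 8558.4637 + 1015.8 + 1769 = 11343.2637.
Equity: weight = 8558.4637/11343.2637 = 0.7545; cost = 17.5916%.
Preferred: weight = 1015.8/11343.2637 = 0.0896; cost = 4.5789%.
Bank debt: weight = 1769/11343.2637 = 0.1560; after-tax cost = 3% × (1 − 36%) = 1.9200%.
WACC = 0.7545 × 17.5916% + 0.0896 × 4.5789% + 0.1560 × 1.9200% = 13.9823%.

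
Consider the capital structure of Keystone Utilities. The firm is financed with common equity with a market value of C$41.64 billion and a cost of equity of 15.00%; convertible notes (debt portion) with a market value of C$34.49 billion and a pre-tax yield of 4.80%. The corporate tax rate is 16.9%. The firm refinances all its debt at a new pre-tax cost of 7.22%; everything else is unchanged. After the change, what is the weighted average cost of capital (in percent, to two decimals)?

After the change:
Total capital V = 41.64 + 34.49 = 76.13.
Equity: weight = 41.64/76.13 = 0.5470; cost = 15%.
Convertible notes (debt portion): weight = 34.49/76.13 = 0.4530; after-tax cost = 7.22% × (1 − 16.9%) = 5.9998%.
WACC = 0.5470 × 15.0000% + 0.4530 × 5.9998% = 10.9226%.

10.92%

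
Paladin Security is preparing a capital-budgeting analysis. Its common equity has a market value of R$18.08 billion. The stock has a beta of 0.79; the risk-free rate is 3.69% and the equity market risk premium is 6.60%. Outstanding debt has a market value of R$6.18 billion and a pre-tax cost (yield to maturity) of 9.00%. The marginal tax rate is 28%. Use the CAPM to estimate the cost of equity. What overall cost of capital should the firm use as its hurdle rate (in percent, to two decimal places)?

Cost of equity via CAPM: Re = 3.69% + 0.79 × 6.6% = 8.9040%.
Total capital V = 18.08 + 6.18 = 24.26.
Equity: weight = 18.08/24.26 = 0.7453; cost = 8.904%.
Debt: weight = 6.18/24.26 = 0.2547; after-tax cost = 9% × (1 − 28%) = 6.4800%.
WACC = 0.7453 × 8.9040% + 0.2547 × 6.4800% = 8.2865%.

8.29%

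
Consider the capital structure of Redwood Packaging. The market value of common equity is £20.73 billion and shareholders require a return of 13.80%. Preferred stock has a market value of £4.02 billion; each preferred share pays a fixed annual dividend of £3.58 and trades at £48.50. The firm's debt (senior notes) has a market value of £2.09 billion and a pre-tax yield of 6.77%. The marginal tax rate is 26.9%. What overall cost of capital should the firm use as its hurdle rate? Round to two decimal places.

12.15%

Cost of preferred: Rp = 3.58 / 48.5 = 7.3814%.
Total capital V = 20.73 + 4.02 + 2.09 = 26.84.
Equity: weight = 20.73/26.84 = 0.7724; cost = 13.8%.
Preferred: weight = 4.02/26.84 = 0.1498; cost = 7.3814%.
Senior notes: weight = 2.09/26.84 = 0.0779; after-tax cost = 6.77% × (1 − 26.9%) = 4.9489%.
WACC = 0.7724 × 13.8000% + 0.1498 × 7.3814% + 0.0779 × 4.9489% = 12.1494%.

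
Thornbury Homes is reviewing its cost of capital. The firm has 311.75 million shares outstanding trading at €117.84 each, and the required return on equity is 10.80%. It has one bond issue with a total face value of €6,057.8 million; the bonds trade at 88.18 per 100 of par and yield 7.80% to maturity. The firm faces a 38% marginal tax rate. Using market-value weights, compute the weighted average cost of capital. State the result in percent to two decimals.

Market value of equity E = 117.84 × 311.75m = 36736.62m. Market value of debt D = 6057.8m × 88.18/100 = 5341.76804m.
Total capital V = 36736.62 + 5341.76804 = 42078.38804.
Equity: weight = 36736.62/42078.38804 = 0.8731; cost = 10.8%.
Bonds outstanding: weight = 5341.76804/42078.38804 = 0.1269; after-tax cost = 7.8% × (1 − 38%) = 4.8360%.
WACC = 0.8731 × 10.8000% + 0.1269 × 4.8360% = 10.0429%.

10.04%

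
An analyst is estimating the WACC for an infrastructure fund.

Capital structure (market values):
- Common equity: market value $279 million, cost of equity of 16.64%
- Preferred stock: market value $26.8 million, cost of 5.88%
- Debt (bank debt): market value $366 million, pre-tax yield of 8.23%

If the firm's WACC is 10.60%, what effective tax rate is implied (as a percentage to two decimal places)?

Total capital V = 279 + 26.8 + 366 = 671.8.
Equity weight = 279/671.8 = 0.4153.
Preferred weight = 26.8/671.8 = 0.0399.
Bank debt weight = 366/671.8 = 0.5448.
Equity contribution = 0.4153 × 16.64% = 6.9106%.
Preferred contribution = 0.0399 × 5.88% = 0.2346%.
Debt contribution must be 10.6% − 7.1452% = 3.4548%.
0.5448 × 8.23% × (1 − T) = 3.4548%  ⇒  (1 − T) = 0.7705.
T = 22.9483%.

22.95%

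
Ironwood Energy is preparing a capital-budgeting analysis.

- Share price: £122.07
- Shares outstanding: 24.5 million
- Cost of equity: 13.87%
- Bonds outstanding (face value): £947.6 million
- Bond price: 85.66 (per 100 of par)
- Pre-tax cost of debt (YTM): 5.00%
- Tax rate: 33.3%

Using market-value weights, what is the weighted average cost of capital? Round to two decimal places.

11.62%

Market value of equity E = 122.07 × 24.5m = 2990.715m. Market value of debt D = 947.6m × 85.66/100 = 811.71416m.
Total capital V = 2990.715 + 811.71416 = 3802.42916.
Equity: weight = 2990.715/3802.42916 = 0.7865; cost = 13.87%.
Bonds outstanding: weight = 811.71416/3802.42916 = 0.2135; after-tax cost = 5% × (1 − 33.3%) = 3.3350%.
WACC = 0.7865 × 13.8700% + 0.2135 × 3.3350% = 11.6211%.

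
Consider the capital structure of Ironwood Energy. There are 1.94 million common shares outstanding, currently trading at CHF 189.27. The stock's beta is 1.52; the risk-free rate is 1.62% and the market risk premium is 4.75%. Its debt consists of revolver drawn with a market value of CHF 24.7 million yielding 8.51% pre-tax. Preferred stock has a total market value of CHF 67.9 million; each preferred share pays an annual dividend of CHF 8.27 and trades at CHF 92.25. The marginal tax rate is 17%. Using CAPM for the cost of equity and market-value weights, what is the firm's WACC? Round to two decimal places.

8.76%

Cost of equity via CAPM: Re = 1.62% + 1.52 × 4.75% = 8.8400%.
Cost of preferred: Rp = 8.27 / 92.25 = 8.9648%.
Market value of equity E = 189.27 × 1.94m = 367.1838m.
Total capital V = 367.1838 + 67.9 + 24.7 = 459.7838.
Equity: weight = 367.1838/459.7838 = 0.7986; cost = 8.84%.
Preferred: weight = 67.9/459.7838 = 0.1477; cost = 8.9648%.
Revolver drawn: weight = 24.7/459.7838 = 0.0537; after-tax cost = 8.51% × (1 − 17%) = 7.0633%.
WACC = 0.7986 × 8.8400% + 0.1477 × 8.9648% + 0.0537 × 7.0633% = 8.7630%.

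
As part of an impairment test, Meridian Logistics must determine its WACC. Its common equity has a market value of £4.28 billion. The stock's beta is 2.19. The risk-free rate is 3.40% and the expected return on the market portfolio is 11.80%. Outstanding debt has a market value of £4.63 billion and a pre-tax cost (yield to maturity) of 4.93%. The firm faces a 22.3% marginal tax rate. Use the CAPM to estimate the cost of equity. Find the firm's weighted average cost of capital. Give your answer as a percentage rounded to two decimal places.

12.46%

Market risk premium = 11.8% − 3.4% = 8.4%.
Cost of equity via CAPM: Re = 3.4% + 2.19 × 8.4% = 21.7960%.
Total capital V = 4.28 + 4.63 = 8.91.
Equity: weight = 4.28/8.91 = 0.4804; cost = 21.796%.
Debt: weight = 4.63/8.91 = 0.5196; after-tax cost = 4.93% × (1 − 22.3%) = 3.8306%.
WACC = 0.4804 × 21.7960% + 0.5196 × 3.8306% = 12.4604%.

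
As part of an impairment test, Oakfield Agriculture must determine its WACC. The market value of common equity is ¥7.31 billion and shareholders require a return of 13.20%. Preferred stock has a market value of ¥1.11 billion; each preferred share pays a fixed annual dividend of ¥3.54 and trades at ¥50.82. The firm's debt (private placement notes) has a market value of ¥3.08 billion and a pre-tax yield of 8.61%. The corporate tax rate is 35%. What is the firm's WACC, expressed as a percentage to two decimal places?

Cost of preferred: Rp = 3.54 / 50.82 = 6.9658%.
Total capital V = 7.31 + 1.11 + 3.08 = 11.5.
Equity: weight = 7.31/11.5 = 0.6357; cost = 13.2%.
Preferred: weight = 1.11/11.5 = 0.0965; cost = 6.9658%.
Private placement notes: weight = 3.08/11.5 = 0.2678; after-tax cost = 8.61% × (1 − 35%) = 5.5965%.
WACC = 0.6357 × 13.2000% + 0.0965 × 6.9658% + 0.2678 × 5.5965% = 10.5618%.

10.56%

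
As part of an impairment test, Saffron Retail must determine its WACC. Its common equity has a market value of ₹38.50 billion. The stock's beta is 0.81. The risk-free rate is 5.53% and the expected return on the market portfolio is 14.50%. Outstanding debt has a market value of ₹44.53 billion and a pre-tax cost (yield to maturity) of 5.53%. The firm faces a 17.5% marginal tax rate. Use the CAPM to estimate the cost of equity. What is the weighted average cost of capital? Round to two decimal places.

Market risk premium = 14.5% − 5.53% = 8.97%.
Cost of equity via CAPM: Re = 5.53% + 0.81 × 8.97% = 12.7957%.
Total capital V = 38.5 + 44.53 = 83.03.
Equity: weight = 38.5/83.03 = 0.4637; cost = 12.7957%.
Debt: weight = 44.53/83.03 = 0.5363; after-tax cost = 5.53% × (1 − 17.5%) = 4.5622%.
WACC = 0.4637 × 12.7957% + 0.5363 × 4.5622% = 8.3800%.

8.38%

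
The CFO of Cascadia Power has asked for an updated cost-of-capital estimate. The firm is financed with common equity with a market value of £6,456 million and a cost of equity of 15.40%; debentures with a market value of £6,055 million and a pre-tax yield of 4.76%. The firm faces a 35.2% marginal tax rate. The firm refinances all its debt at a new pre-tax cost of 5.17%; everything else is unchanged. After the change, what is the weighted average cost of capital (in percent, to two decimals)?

9.57%

After the change:
Total capital V = 6456 + 6055 = 12511.
Equity: weight = 6456/12511 = 0.5160; cost = 15.4%.
Debentures: weight = 6055/12511 = 0.4840; after-tax cost = 5.17% × (1 − 35.2%) = 3.3502%.
WACC = 0.5160 × 15.4000% + 0.4840 × 3.3502% = 9.5682%.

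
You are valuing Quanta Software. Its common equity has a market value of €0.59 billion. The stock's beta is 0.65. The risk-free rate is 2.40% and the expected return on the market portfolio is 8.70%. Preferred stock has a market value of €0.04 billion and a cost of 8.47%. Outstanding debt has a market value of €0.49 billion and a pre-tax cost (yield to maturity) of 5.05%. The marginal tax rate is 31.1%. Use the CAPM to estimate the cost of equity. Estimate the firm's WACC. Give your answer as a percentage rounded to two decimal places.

5.25%

Market risk premium = 8.7% − 2.4% = 6.3%.
Cost of equity via CAPM: Re = 2.4% + 0.65 × 6.3% = 6.4950%.
Total capital V = 0.59 + 0.04 + 0.49 = 1.12.
Equity: weight = 0.59/1.12 = 0.5268; cost = 6.495%.
Preferred: weight = 0.04/1.12 = 0.0357; cost = 8.47%.
Debt: weight = 0.49/1.12 = 0.4375; after-tax cost = 5.05% × (1 − 31.1%) = 3.4795%.
WACC = 0.5268 × 6.4950% + 0.0357 × 8.4700% + 0.4375 × 3.4795% = 5.2462%.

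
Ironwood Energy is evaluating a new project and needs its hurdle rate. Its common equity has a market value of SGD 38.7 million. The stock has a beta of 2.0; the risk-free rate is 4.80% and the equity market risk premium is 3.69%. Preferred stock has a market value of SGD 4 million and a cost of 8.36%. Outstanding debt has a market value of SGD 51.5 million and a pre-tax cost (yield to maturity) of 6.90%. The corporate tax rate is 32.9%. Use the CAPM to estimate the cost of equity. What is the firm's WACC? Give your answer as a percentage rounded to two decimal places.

Cost of equity via CAPM: Re = 4.8% + 2.0 × 3.69% = 12.1800%.
Total capital V = 38.7 + 4 + 51.5 = 94.2.
Equity: weight = 38.7/94.2 = 0.4108; cost = 12.18%.
Preferred: weight = 4/94.2 = 0.0425; cost = 8.36%.
Debt: weight = 51.5/94.2 = 0.5467; after-tax cost = 6.9% × (1 − 32.9%) = 4.6299%.
WACC = 0.4108 × 12.1800% + 0.0425 × 8.3600% + 0.5467 × 4.6299% = 7.8901%.

7.89%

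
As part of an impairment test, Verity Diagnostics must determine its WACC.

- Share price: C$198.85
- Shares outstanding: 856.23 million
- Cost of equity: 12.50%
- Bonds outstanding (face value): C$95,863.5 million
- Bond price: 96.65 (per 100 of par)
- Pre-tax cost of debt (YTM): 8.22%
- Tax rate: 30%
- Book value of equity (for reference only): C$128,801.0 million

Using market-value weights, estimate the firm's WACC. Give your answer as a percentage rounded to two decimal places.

Market value of equity E = 198.85 × 856.23m = 170261.3355m. Market value of debt D = 95863.5m × 96.65/100 = 92652.07275m.
Total capital V = 170261.3355 + 92652.07275 = 262913.40825.
Equity: weight = 170261.3355/262913.40825 = 0.6476; cost = 12.5%.
Bonds outstanding: weight = 92652.07275/262913.40825 = 0.3524; after-tax cost = 8.22% × (1 − 30%) = 5.7540%.
WACC = 0.6476 × 12.5000% + 0.3524 × 5.7540% = 10.1227%.

10.12%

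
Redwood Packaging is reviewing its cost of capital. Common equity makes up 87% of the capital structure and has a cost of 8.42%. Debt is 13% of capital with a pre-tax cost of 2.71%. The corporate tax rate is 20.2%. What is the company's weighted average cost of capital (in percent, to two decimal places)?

7.61%

After-tax cost of debt = 2.71% × (1 − 20.2%) = 2.1626%.
WACC = 0.870 × 8.4200% + 0.130 × 2.1626% = 7.6065%.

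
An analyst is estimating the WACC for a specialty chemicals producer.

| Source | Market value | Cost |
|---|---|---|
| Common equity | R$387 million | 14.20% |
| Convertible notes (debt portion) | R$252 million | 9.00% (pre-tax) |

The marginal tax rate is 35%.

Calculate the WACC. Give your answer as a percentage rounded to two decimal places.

10.91%

Total capital V = 387 + 252 = 639.
Equity: weight = 387/639 = 0.6056; cost = 14.2%.
Convertible notes (debt portion): weight = 252/639 = 0.3944; after-tax cost = 9% × (1 − 35%) = 5.8500%.
WACC = 0.6056 × 14.2000% + 0.3944 × 5.8500% = 10.9070%.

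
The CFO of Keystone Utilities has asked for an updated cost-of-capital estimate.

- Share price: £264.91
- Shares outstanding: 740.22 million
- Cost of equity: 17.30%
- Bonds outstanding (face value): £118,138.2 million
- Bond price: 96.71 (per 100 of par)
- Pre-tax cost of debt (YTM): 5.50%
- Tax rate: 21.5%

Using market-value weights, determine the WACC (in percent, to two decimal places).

Market value of equity E = 264.91 × 740.22m = 196091.6802m. Market value of debt D = 118138.2m × 96.71/100 = 114251.45322m.
Total capital V = 196091.6802 + 114251.45322 = 310343.13342.
Equity: weight = 196091.6802/310343.13342 = 0.6319; cost = 17.3%.
Bonds outstanding: weight = 114251.45322/310343.13342 = 0.3681; after-tax cost = 5.5% × (1 − 21.5%) = 4.3175%.
WACC = 0.6319 × 17.3000% + 0.3681 × 4.3175% = 12.5205%.

12.52%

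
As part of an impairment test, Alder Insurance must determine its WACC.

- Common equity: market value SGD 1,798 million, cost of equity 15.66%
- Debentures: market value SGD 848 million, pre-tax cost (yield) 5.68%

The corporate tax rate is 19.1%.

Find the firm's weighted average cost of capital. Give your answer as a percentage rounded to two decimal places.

12.11%

Total capital V = 1798 + 848 = 2646.
Equity: weight = 1798/2646 = 0.6795; cost = 15.66%.
Debentures: weight = 848/2646 = 0.3205; after-tax cost = 5.68% × (1 − 19.1%) = 4.5951%.
WACC = 0.6795 × 15.6600% + 0.3205 × 4.5951% = 12.1139%.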